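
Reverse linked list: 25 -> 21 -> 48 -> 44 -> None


Step 1: curr=25, set curr.next=prev(None) | reversed so far: 25
Step 2: curr=21, set curr.next=prev(25) | reversed so far: 21 -> 25
Step 3: curr=48, set curr.next=prev(21) | reversed so far: 48 -> 21 -> 25
Step 4: curr=44, set curr.next=prev(48) | reversed so far: 44 -> 48 -> 21 -> 25

44 -> 48 -> 21 -> 25 -> None


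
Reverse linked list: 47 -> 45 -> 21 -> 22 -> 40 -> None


Step 1: curr=47, set curr.next=prev(None) | reversed so far: 47
Step 2: curr=45, set curr.next=prev(47) | reversed so far: 45 -> 47
Step 3: curr=21, set curr.next=prev(45) | reversed so far: 21 -> 45 -> 47
Step 4: curr=22, set curr.next=prev(21) | reversed so far: 22 -> 21 -> 45 -> 47
Step 5: curr=40, set curr.next=prev(22) | reversed so far: 40 -> 22 -> 21 -> 45 -> 47

40 -> 22 -> 21 -> 45 -> 47 -> None


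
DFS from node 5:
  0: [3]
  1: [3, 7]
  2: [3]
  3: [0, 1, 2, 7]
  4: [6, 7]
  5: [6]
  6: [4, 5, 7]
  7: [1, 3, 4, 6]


Visit 5, push [6]
Visit 6, push [7, 4]
Visit 4, push [7]
Visit 7, push [3, 1]
Visit 1, push [3]
Visit 3, push [2, 0]
Visit 0, push []
Visit 2, push []

DFS order: [5, 6, 4, 7, 1, 3, 0, 2]


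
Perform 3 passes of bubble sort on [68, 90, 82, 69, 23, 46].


Initial: [68, 90, 82, 69, 23, 46]
Pass 1: [68, 82, 69, 23, 46, 90] (4 swaps)
Pass 2: [68, 69, 23, 46, 82, 90] (3 swaps)
Pass 3: [68, 23, 46, 69, 82, 90] (2 swaps)

After 3 passes: [68, 23, 46, 69, 82, 90]


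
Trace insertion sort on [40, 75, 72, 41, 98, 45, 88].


Initial: [40, 75, 72, 41, 98, 45, 88]
Insert 75: [40, 75, 72, 41, 98, 45, 88]
Insert 72: [40, 72, 75, 41, 98, 45, 88]
Insert 41: [40, 41, 72, 75, 98, 45, 88]
Insert 98: [40, 41, 72, 75, 98, 45, 88]
Insert 45: [40, 41, 45, 72, 75, 98, 88]
Insert 88: [40, 41, 45, 72, 75, 88, 98]

Sorted: [40, 41, 45, 72, 75, 88, 98]


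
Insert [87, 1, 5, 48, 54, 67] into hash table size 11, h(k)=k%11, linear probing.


Insert 87: h=10 -> slot 10
Insert 1: h=1 -> slot 1
Insert 5: h=5 -> slot 5
Insert 48: h=4 -> slot 4
Insert 54: h=10, 1 probes -> slot 0
Insert 67: h=1, 1 probes -> slot 2

Table: [54, 1, 67, None, 48, 5, None, None, None, None, 87]


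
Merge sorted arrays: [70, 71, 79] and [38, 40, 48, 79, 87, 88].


Take 38 from B
Take 40 from B
Take 48 from B
Take 70 from A
Take 71 from A
Take 79 from A

Merged: [38, 40, 48, 70, 71, 79, 79, 87, 88]


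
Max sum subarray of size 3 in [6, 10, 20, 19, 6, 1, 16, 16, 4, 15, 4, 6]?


[0:3]: 36
[1:4]: 49
[2:5]: 45
[3:6]: 26
[4:7]: 23
[5:8]: 33
[6:9]: 36
[7:10]: 35
[8:11]: 23
[9:12]: 25

Max: 49 at [1:4]


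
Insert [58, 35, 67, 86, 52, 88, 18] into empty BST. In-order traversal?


Insert 58: root
Insert 35: L from 58
Insert 67: R from 58
Insert 86: R from 58 -> R from 67
Insert 52: L from 58 -> R from 35
Insert 88: R from 58 -> R from 67 -> R from 86
Insert 18: L from 58 -> L from 35

In-order: [18, 35, 52, 58, 67, 86, 88]


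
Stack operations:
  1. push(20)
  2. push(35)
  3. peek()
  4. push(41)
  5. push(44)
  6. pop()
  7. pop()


push(20) -> [20]
push(35) -> [20, 35]
peek()->35
push(41) -> [20, 35, 41]
push(44) -> [20, 35, 41, 44]
pop()->44, [20, 35, 41]
pop()->41, [20, 35]

Final stack: [20, 35]


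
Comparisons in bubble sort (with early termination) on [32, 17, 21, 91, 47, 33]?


Algorithm: bubble sort (with early termination)
Input: [32, 17, 21, 91, 47, 33]
Sorted: [17, 21, 32, 33, 47, 91]

12


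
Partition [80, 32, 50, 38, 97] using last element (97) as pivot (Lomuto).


Pivot: 97
  80 <= 97: advance i (no swap)
  32 <= 97: advance i (no swap)
  50 <= 97: advance i (no swap)
  38 <= 97: advance i (no swap)
Place pivot at 4: [80, 32, 50, 38, 97]

Partitioned: [80, 32, 50, 38, 97]


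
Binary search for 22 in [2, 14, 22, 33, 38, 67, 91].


Step 1: lo=0, hi=6, mid=3, val=33
Step 2: lo=0, hi=2, mid=1, val=14
Step 3: lo=2, hi=2, mid=2, val=22

Found at index 2


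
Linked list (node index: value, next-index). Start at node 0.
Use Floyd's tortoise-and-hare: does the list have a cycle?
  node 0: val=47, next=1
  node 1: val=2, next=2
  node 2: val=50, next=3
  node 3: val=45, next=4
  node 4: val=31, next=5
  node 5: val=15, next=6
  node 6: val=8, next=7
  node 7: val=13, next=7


Floyd's tortoise (slow, +1) and hare (fast, +2):
  init: slow=0, fast=0
  step 1: slow=1, fast=2
  step 2: slow=2, fast=4
  step 3: slow=3, fast=6
  step 4: slow=4, fast=7
  step 5: slow=5, fast=7
  step 6: slow=6, fast=7
  step 7: slow=7, fast=7
  slow == fast at node 7: cycle detected

Cycle: yes


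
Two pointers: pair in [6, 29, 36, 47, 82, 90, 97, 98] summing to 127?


lo=0(6)+hi=7(98)=104
lo=1(29)+hi=7(98)=127

Yes: 29+98=127


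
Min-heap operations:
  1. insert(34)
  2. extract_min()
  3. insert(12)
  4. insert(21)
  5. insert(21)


insert(34) -> [34]
extract_min()->34, []
insert(12) -> [12]
insert(21) -> [12, 21]
insert(21) -> [12, 21, 21]

Final heap: [12, 21, 21]


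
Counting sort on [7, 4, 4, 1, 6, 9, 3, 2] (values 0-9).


Input: [7, 4, 4, 1, 6, 9, 3, 2]
Counts: [0, 1, 1, 1, 2, 0, 1, 1, 0, 1]

Sorted: [1, 2, 3, 4, 4, 6, 7, 9]


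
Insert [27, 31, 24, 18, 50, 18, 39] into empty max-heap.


Insert 27: [27]
Insert 31: [31, 27]
Insert 24: [31, 27, 24]
Insert 18: [31, 27, 24, 18]
Insert 50: [50, 31, 24, 18, 27]
Insert 18: [50, 31, 24, 18, 27, 18]
Insert 39: [50, 31, 39, 18, 27, 18, 24]

Final heap: [50, 31, 39, 18, 27, 18, 24]


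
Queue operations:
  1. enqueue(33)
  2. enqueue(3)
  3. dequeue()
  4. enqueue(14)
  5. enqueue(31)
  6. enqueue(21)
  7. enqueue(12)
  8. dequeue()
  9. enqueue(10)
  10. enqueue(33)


enqueue(33) -> [33]
enqueue(3) -> [33, 3]
dequeue()->33, [3]
enqueue(14) -> [3, 14]
enqueue(31) -> [3, 14, 31]
enqueue(21) -> [3, 14, 31, 21]
enqueue(12) -> [3, 14, 31, 21, 12]
dequeue()->3, [14, 31, 21, 12]
enqueue(10) -> [14, 31, 21, 12, 10]
enqueue(33) -> [14, 31, 21, 12, 10, 33]

Final queue: [14, 31, 21, 12, 10, 33]


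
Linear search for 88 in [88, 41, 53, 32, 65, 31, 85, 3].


i=0: 88==88 found!

Found at 0, 1 comps


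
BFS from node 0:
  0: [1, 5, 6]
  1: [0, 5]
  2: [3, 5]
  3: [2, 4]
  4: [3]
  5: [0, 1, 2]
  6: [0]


Visit 0, enqueue [1, 5, 6]
Visit 1, enqueue []
Visit 5, enqueue [2]
Visit 6, enqueue []
Visit 2, enqueue [3]
Visit 3, enqueue [4]
Visit 4, enqueue []

BFS order: [0, 1, 5, 6, 2, 3, 4]


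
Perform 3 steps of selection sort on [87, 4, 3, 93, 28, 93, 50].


Initial: [87, 4, 3, 93, 28, 93, 50]
Step 1: min=3 at 2
  Swap: [3, 4, 87, 93, 28, 93, 50]
Step 2: min=4 at 1
  Swap: [3, 4, 87, 93, 28, 93, 50]
Step 3: min=28 at 4
  Swap: [3, 4, 28, 93, 87, 93, 50]

After 3 steps: [3, 4, 28, 93, 87, 93, 50]


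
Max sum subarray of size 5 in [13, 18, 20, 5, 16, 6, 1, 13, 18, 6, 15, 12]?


[0:5]: 72
[1:6]: 65
[2:7]: 48
[3:8]: 41
[4:9]: 54
[5:10]: 44
[6:11]: 53
[7:12]: 64

Max: 72 at [0:5]


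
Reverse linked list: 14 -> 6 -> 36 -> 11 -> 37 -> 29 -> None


Step 1: curr=14, set curr.next=prev(None) | reversed so far: 14
Step 2: curr=6, set curr.next=prev(14) | reversed so far: 6 -> 14
Step 3: curr=36, set curr.next=prev(6) | reversed so far: 36 -> 6 -> 14
Step 4: curr=11, set curr.next=prev(36) | reversed so far: 11 -> 36 -> 6 -> 14
Step 5: curr=37, set curr.next=prev(11) | reversed so far: 37 -> 11 -> 36 -> 6 -> 14
Step 6: curr=29, set curr.next=prev(37) | reversed so far: 29 -> 37 -> 11 -> 36 -> 6 -> 14

29 -> 37 -> 11 -> 36 -> 6 -> 14 -> None


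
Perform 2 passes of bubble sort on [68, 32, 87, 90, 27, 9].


Initial: [68, 32, 87, 90, 27, 9]
Pass 1: [32, 68, 87, 27, 9, 90] (3 swaps)
Pass 2: [32, 68, 27, 9, 87, 90] (2 swaps)

After 2 passes: [32, 68, 27, 9, 87, 90]


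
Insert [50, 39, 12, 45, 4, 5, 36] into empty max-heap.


Insert 50: [50]
Insert 39: [50, 39]
Insert 12: [50, 39, 12]
Insert 45: [50, 45, 12, 39]
Insert 4: [50, 45, 12, 39, 4]
Insert 5: [50, 45, 12, 39, 4, 5]
Insert 36: [50, 45, 36, 39, 4, 5, 12]

Final heap: [50, 45, 36, 39, 4, 5, 12]


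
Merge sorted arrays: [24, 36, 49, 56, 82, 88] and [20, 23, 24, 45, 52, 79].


Take 20 from B
Take 23 from B
Take 24 from A
Take 24 from B
Take 36 from A
Take 45 from B
Take 49 from A
Take 52 from B
Take 56 from A
Take 79 from B

Merged: [20, 23, 24, 24, 36, 45, 49, 52, 56, 79, 82, 88]


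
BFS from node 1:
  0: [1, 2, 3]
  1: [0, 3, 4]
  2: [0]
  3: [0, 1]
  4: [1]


Visit 1, enqueue [0, 3, 4]
Visit 0, enqueue [2]
Visit 3, enqueue []
Visit 4, enqueue []
Visit 2, enqueue []

BFS order: [1, 0, 3, 4, 2]


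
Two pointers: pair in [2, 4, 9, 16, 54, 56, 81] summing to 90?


lo=0(2)+hi=6(81)=83
lo=1(4)+hi=6(81)=85
lo=2(9)+hi=6(81)=90

Yes: 9+81=90


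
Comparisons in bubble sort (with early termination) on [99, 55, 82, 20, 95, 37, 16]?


Algorithm: bubble sort (with early termination)
Input: [99, 55, 82, 20, 95, 37, 16]
Sorted: [16, 20, 37, 55, 82, 95, 99]

21


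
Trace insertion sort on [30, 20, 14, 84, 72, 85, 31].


Initial: [30, 20, 14, 84, 72, 85, 31]
Insert 20: [20, 30, 14, 84, 72, 85, 31]
Insert 14: [14, 20, 30, 84, 72, 85, 31]
Insert 84: [14, 20, 30, 84, 72, 85, 31]
Insert 72: [14, 20, 30, 72, 84, 85, 31]
Insert 85: [14, 20, 30, 72, 84, 85, 31]
Insert 31: [14, 20, 30, 31, 72, 84, 85]

Sorted: [14, 20, 30, 31, 72, 84, 85]


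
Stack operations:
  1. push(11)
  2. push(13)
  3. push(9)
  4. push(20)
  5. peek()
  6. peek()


push(11) -> [11]
push(13) -> [11, 13]
push(9) -> [11, 13, 9]
push(20) -> [11, 13, 9, 20]
peek()->20
peek()->20

Final stack: [11, 13, 9, 20]


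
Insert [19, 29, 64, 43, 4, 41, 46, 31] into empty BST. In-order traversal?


Insert 19: root
Insert 29: R from 19
Insert 64: R from 19 -> R from 29
Insert 43: R from 19 -> R from 29 -> L from 64
Insert 4: L from 19
Insert 41: R from 19 -> R from 29 -> L from 64 -> L from 43
Insert 46: R from 19 -> R from 29 -> L from 64 -> R from 43
Insert 31: R from 19 -> R from 29 -> L from 64 -> L from 43 -> L from 41

In-order: [4, 19, 29, 31, 41, 43, 46, 64]


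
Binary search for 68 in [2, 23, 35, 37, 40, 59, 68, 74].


Step 1: lo=0, hi=7, mid=3, val=37
Step 2: lo=4, hi=7, mid=5, val=59
Step 3: lo=6, hi=7, mid=6, val=68

Found at index 6


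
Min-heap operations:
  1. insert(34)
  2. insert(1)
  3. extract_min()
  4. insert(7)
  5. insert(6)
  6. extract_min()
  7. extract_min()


insert(34) -> [34]
insert(1) -> [1, 34]
extract_min()->1, [34]
insert(7) -> [7, 34]
insert(6) -> [6, 34, 7]
extract_min()->6, [7, 34]
extract_min()->7, [34]

Final heap: [34]


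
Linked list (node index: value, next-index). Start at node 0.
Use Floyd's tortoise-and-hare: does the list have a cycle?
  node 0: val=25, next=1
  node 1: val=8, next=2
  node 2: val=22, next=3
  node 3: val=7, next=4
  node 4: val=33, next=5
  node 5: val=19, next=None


Floyd's tortoise (slow, +1) and hare (fast, +2):
  init: slow=0, fast=0
  step 1: slow=1, fast=2
  step 2: slow=2, fast=4
  step 3: fast 4->5->None, no cycle

Cycle: no


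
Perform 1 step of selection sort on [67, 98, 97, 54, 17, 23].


Initial: [67, 98, 97, 54, 17, 23]
Step 1: min=17 at 4
  Swap: [17, 98, 97, 54, 67, 23]

After 1 step: [17, 98, 97, 54, 67, 23]


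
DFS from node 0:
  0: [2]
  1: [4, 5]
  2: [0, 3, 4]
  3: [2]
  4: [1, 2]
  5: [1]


Visit 0, push [2]
Visit 2, push [4, 3]
Visit 3, push []
Visit 4, push [1]
Visit 1, push [5]
Visit 5, push []

DFS order: [0, 2, 3, 4, 1, 5]


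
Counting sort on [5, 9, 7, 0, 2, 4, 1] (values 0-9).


Input: [5, 9, 7, 0, 2, 4, 1]
Counts: [1, 1, 1, 0, 1, 1, 0, 1, 0, 1]

Sorted: [0, 1, 2, 4, 5, 7, 9]


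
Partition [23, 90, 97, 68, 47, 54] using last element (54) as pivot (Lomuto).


Pivot: 54
  23 <= 54: advance i (no swap)
  47 <= 54: swap -> [23, 47, 97, 68, 90, 54]
Place pivot at 2: [23, 47, 54, 68, 90, 97]

Partitioned: [23, 47, 54, 68, 90, 97]


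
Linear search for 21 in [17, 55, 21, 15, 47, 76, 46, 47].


i=0: 17!=21
i=1: 55!=21
i=2: 21==21 found!

Found at 2, 3 comps


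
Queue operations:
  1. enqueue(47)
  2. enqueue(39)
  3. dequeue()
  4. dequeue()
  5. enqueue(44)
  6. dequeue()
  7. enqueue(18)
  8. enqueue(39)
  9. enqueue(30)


enqueue(47) -> [47]
enqueue(39) -> [47, 39]
dequeue()->47, [39]
dequeue()->39, []
enqueue(44) -> [44]
dequeue()->44, []
enqueue(18) -> [18]
enqueue(39) -> [18, 39]
enqueue(30) -> [18, 39, 30]

Final queue: [18, 39, 30]


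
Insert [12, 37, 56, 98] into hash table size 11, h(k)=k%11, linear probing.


Insert 12: h=1 -> slot 1
Insert 37: h=4 -> slot 4
Insert 56: h=1, 1 probes -> slot 2
Insert 98: h=10 -> slot 10

Table: [None, 12, 56, None, 37, None, None, None, None, None, 98]


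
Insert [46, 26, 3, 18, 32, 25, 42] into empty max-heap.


Insert 46: [46]
Insert 26: [46, 26]
Insert 3: [46, 26, 3]
Insert 18: [46, 26, 3, 18]
Insert 32: [46, 32, 3, 18, 26]
Insert 25: [46, 32, 25, 18, 26, 3]
Insert 42: [46, 32, 42, 18, 26, 3, 25]

Final heap: [46, 32, 42, 18, 26, 3, 25]


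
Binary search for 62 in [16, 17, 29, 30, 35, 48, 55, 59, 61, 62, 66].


Step 1: lo=0, hi=10, mid=5, val=48
Step 2: lo=6, hi=10, mid=8, val=61
Step 3: lo=9, hi=10, mid=9, val=62

Found at index 9


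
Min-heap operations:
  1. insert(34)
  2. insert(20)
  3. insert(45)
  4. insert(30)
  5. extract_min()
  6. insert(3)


insert(34) -> [34]
insert(20) -> [20, 34]
insert(45) -> [20, 34, 45]
insert(30) -> [20, 30, 45, 34]
extract_min()->20, [30, 34, 45]
insert(3) -> [3, 30, 45, 34]

Final heap: [3, 30, 45, 34]


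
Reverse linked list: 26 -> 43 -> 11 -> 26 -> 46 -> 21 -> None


Step 1: curr=26, set curr.next=prev(None) | reversed so far: 26
Step 2: curr=43, set curr.next=prev(26) | reversed so far: 43 -> 26
Step 3: curr=11, set curr.next=prev(43) | reversed so far: 11 -> 43 -> 26
Step 4: curr=26, set curr.next=prev(11) | reversed so far: 26 -> 11 -> 43 -> 26
Step 5: curr=46, set curr.next=prev(26) | reversed so far: 46 -> 26 -> 11 -> 43 -> 26
Step 6: curr=21, set curr.next=prev(46) | reversed so far: 21 -> 46 -> 26 -> 11 -> 43 -> 26

21 -> 46 -> 26 -> 11 -> 43 -> 26 -> None


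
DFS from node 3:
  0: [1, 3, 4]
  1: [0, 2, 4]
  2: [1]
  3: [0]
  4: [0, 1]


Visit 3, push [0]
Visit 0, push [4, 1]
Visit 1, push [4, 2]
Visit 2, push []
Visit 4, push []

DFS order: [3, 0, 1, 2, 4]


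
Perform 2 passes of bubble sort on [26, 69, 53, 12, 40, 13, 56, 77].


Initial: [26, 69, 53, 12, 40, 13, 56, 77]
Pass 1: [26, 53, 12, 40, 13, 56, 69, 77] (5 swaps)
Pass 2: [26, 12, 40, 13, 53, 56, 69, 77] (3 swaps)

After 2 passes: [26, 12, 40, 13, 53, 56, 69, 77]


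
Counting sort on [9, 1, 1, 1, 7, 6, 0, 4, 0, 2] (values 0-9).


Input: [9, 1, 1, 1, 7, 6, 0, 4, 0, 2]
Counts: [2, 3, 1, 0, 1, 0, 1, 1, 0, 1]

Sorted: [0, 0, 1, 1, 1, 2, 4, 6, 7, 9]


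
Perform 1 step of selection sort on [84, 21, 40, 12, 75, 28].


Initial: [84, 21, 40, 12, 75, 28]
Step 1: min=12 at 3
  Swap: [12, 21, 40, 84, 75, 28]

After 1 step: [12, 21, 40, 84, 75, 28]


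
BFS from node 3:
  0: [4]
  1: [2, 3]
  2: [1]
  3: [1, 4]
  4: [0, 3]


Visit 3, enqueue [1, 4]
Visit 1, enqueue [2]
Visit 4, enqueue [0]
Visit 2, enqueue []
Visit 0, enqueue []

BFS order: [3, 1, 4, 2, 0]


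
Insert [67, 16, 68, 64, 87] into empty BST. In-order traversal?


Insert 67: root
Insert 16: L from 67
Insert 68: R from 67
Insert 64: L from 67 -> R from 16
Insert 87: R from 67 -> R from 68

In-order: [16, 64, 67, 68, 87]


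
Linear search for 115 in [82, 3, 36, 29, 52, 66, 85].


i=0: 82!=115
i=1: 3!=115
i=2: 36!=115
i=3: 29!=115
i=4: 52!=115
i=5: 66!=115
i=6: 85!=115

Not found, 7 comps


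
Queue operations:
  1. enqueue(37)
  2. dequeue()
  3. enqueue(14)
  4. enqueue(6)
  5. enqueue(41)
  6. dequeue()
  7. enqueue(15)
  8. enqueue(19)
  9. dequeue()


enqueue(37) -> [37]
dequeue()->37, []
enqueue(14) -> [14]
enqueue(6) -> [14, 6]
enqueue(41) -> [14, 6, 41]
dequeue()->14, [6, 41]
enqueue(15) -> [6, 41, 15]
enqueue(19) -> [6, 41, 15, 19]
dequeue()->6, [41, 15, 19]

Final queue: [41, 15, 19]


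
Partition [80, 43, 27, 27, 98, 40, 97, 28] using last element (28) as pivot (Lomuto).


Pivot: 28
  27 <= 28: swap -> [27, 43, 80, 27, 98, 40, 97, 28]
  27 <= 28: swap -> [27, 27, 80, 43, 98, 40, 97, 28]
Place pivot at 2: [27, 27, 28, 43, 98, 40, 97, 80]

Partitioned: [27, 27, 28, 43, 98, 40, 97, 80]


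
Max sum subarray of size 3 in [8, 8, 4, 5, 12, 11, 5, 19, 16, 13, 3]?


[0:3]: 20
[1:4]: 17
[2:5]: 21
[3:6]: 28
[4:7]: 28
[5:8]: 35
[6:9]: 40
[7:10]: 48
[8:11]: 32

Max: 48 at [7:10]


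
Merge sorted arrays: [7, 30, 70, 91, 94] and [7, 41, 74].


Take 7 from A
Take 7 from B
Take 30 from A
Take 41 from B
Take 70 from A
Take 74 from B

Merged: [7, 7, 30, 41, 70, 74, 91, 94]


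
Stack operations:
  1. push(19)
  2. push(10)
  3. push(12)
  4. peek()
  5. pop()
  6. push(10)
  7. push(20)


push(19) -> [19]
push(10) -> [19, 10]
push(12) -> [19, 10, 12]
peek()->12
pop()->12, [19, 10]
push(10) -> [19, 10, 10]
push(20) -> [19, 10, 10, 20]

Final stack: [19, 10, 10, 20]


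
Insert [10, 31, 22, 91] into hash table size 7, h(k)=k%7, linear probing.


Insert 10: h=3 -> slot 3
Insert 31: h=3, 1 probes -> slot 4
Insert 22: h=1 -> slot 1
Insert 91: h=0 -> slot 0

Table: [91, 22, None, 10, 31, None, None]


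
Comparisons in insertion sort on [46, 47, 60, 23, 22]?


Algorithm: insertion sort
Input: [46, 47, 60, 23, 22]
Sorted: [22, 23, 46, 47, 60]

9


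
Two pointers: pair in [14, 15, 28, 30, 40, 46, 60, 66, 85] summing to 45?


lo=0(14)+hi=8(85)=99
lo=0(14)+hi=7(66)=80
lo=0(14)+hi=6(60)=74
lo=0(14)+hi=5(46)=60
lo=0(14)+hi=4(40)=54
lo=0(14)+hi=3(30)=44
lo=1(15)+hi=3(30)=45

Yes: 15+30=45


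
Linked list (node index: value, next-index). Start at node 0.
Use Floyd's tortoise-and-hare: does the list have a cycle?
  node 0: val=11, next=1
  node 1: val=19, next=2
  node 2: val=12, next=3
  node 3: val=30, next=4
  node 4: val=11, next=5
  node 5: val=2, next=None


Floyd's tortoise (slow, +1) and hare (fast, +2):
  init: slow=0, fast=0
  step 1: slow=1, fast=2
  step 2: slow=2, fast=4
  step 3: fast 4->5->None, no cycle

Cycle: no


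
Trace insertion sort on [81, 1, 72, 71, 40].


Initial: [81, 1, 72, 71, 40]
Insert 1: [1, 81, 72, 71, 40]
Insert 72: [1, 72, 81, 71, 40]
Insert 71: [1, 71, 72, 81, 40]
Insert 40: [1, 40, 71, 72, 81]

Sorted: [1, 40, 71, 72, 81]


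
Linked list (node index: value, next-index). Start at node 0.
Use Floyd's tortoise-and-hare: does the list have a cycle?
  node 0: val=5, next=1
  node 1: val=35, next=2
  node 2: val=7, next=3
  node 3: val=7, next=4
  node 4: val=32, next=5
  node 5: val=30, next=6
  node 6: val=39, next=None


Floyd's tortoise (slow, +1) and hare (fast, +2):
  init: slow=0, fast=0
  step 1: slow=1, fast=2
  step 2: slow=2, fast=4
  step 3: slow=3, fast=6
  step 4: fast -> None, no cycle

Cycle: no


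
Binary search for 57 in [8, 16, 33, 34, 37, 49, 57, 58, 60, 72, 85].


Step 1: lo=0, hi=10, mid=5, val=49
Step 2: lo=6, hi=10, mid=8, val=60
Step 3: lo=6, hi=7, mid=6, val=57

Found at index 6


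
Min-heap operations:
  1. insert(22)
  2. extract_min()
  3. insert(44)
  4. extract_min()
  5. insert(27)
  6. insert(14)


insert(22) -> [22]
extract_min()->22, []
insert(44) -> [44]
extract_min()->44, []
insert(27) -> [27]
insert(14) -> [14, 27]

Final heap: [14, 27]


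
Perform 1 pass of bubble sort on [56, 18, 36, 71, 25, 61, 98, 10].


Initial: [56, 18, 36, 71, 25, 61, 98, 10]
Pass 1: [18, 36, 56, 25, 61, 71, 10, 98] (5 swaps)

After 1 pass: [18, 36, 56, 25, 61, 71, 10, 98]


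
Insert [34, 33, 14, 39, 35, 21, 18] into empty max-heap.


Insert 34: [34]
Insert 33: [34, 33]
Insert 14: [34, 33, 14]
Insert 39: [39, 34, 14, 33]
Insert 35: [39, 35, 14, 33, 34]
Insert 21: [39, 35, 21, 33, 34, 14]
Insert 18: [39, 35, 21, 33, 34, 14, 18]

Final heap: [39, 35, 21, 33, 34, 14, 18]


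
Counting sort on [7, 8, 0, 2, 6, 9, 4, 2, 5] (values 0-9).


Input: [7, 8, 0, 2, 6, 9, 4, 2, 5]
Counts: [1, 0, 2, 0, 1, 1, 1, 1, 1, 1]

Sorted: [0, 2, 2, 4, 5, 6, 7, 8, 9]


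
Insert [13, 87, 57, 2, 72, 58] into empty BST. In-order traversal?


Insert 13: root
Insert 87: R from 13
Insert 57: R from 13 -> L from 87
Insert 2: L from 13
Insert 72: R from 13 -> L from 87 -> R from 57
Insert 58: R from 13 -> L from 87 -> R from 57 -> L from 72

In-order: [2, 13, 57, 58, 72, 87]


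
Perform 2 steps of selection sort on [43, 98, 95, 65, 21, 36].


Initial: [43, 98, 95, 65, 21, 36]
Step 1: min=21 at 4
  Swap: [21, 98, 95, 65, 43, 36]
Step 2: min=36 at 5
  Swap: [21, 36, 95, 65, 43, 98]

After 2 steps: [21, 36, 95, 65, 43, 98]


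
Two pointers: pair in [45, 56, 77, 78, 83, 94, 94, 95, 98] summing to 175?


lo=0(45)+hi=8(98)=143
lo=1(56)+hi=8(98)=154
lo=2(77)+hi=8(98)=175

Yes: 77+98=175


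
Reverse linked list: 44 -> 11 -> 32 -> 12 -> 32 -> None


Step 1: curr=44, set curr.next=prev(None) | reversed so far: 44
Step 2: curr=11, set curr.next=prev(44) | reversed so far: 11 -> 44
Step 3: curr=32, set curr.next=prev(11) | reversed so far: 32 -> 11 -> 44
Step 4: curr=12, set curr.next=prev(32) | reversed so far: 12 -> 32 -> 11 -> 44
Step 5: curr=32, set curr.next=prev(12) | reversed so far: 32 -> 12 -> 32 -> 11 -> 44

32 -> 12 -> 32 -> 11 -> 44 -> None


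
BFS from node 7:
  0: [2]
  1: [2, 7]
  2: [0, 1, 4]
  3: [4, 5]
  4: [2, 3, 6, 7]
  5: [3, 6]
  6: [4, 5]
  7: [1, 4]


Visit 7, enqueue [1, 4]
Visit 1, enqueue [2]
Visit 4, enqueue [3, 6]
Visit 2, enqueue [0]
Visit 3, enqueue [5]
Visit 6, enqueue []
Visit 0, enqueue []
Visit 5, enqueue []

BFS order: [7, 1, 4, 2, 3, 6, 0, 5]


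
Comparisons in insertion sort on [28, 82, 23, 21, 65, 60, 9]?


Algorithm: insertion sort
Input: [28, 82, 23, 21, 65, 60, 9]
Sorted: [9, 21, 23, 28, 60, 65, 82]

17


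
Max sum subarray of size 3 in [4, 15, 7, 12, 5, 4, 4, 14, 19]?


[0:3]: 26
[1:4]: 34
[2:5]: 24
[3:6]: 21
[4:7]: 13
[5:8]: 22
[6:9]: 37

Max: 37 at [6:9]


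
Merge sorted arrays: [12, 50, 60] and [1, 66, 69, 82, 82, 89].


Take 1 from B
Take 12 from A
Take 50 from A
Take 60 from A

Merged: [1, 12, 50, 60, 66, 69, 82, 82, 89]


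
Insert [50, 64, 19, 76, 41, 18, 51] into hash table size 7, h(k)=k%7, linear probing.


Insert 50: h=1 -> slot 1
Insert 64: h=1, 1 probes -> slot 2
Insert 19: h=5 -> slot 5
Insert 76: h=6 -> slot 6
Insert 41: h=6, 1 probes -> slot 0
Insert 18: h=4 -> slot 4
Insert 51: h=2, 1 probes -> slot 3

Table: [41, 50, 64, 51, 18, 19, 76]


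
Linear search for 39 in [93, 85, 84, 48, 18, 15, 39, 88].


i=0: 93!=39
i=1: 85!=39
i=2: 84!=39
i=3: 48!=39
i=4: 18!=39
i=5: 15!=39
i=6: 39==39 found!

Found at 6, 7 comps


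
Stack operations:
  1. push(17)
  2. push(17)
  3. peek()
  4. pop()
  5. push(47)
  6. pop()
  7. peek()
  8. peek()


push(17) -> [17]
push(17) -> [17, 17]
peek()->17
pop()->17, [17]
push(47) -> [17, 47]
pop()->47, [17]
peek()->17
peek()->17

Final stack: [17]


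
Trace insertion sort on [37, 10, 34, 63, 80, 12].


Initial: [37, 10, 34, 63, 80, 12]
Insert 10: [10, 37, 34, 63, 80, 12]
Insert 34: [10, 34, 37, 63, 80, 12]
Insert 63: [10, 34, 37, 63, 80, 12]
Insert 80: [10, 34, 37, 63, 80, 12]
Insert 12: [10, 12, 34, 37, 63, 80]

Sorted: [10, 12, 34, 37, 63, 80]


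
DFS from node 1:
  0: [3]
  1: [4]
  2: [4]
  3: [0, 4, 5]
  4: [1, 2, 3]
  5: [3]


Visit 1, push [4]
Visit 4, push [3, 2]
Visit 2, push []
Visit 3, push [5, 0]
Visit 0, push []
Visit 5, push []

DFS order: [1, 4, 2, 3, 0, 5]


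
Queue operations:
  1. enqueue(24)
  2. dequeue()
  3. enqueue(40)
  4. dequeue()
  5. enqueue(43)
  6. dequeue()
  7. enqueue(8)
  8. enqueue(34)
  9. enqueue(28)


enqueue(24) -> [24]
dequeue()->24, []
enqueue(40) -> [40]
dequeue()->40, []
enqueue(43) -> [43]
dequeue()->43, []
enqueue(8) -> [8]
enqueue(34) -> [8, 34]
enqueue(28) -> [8, 34, 28]

Final queue: [8, 34, 28]


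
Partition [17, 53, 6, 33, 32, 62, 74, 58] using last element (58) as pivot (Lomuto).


Pivot: 58
  17 <= 58: advance i (no swap)
  53 <= 58: advance i (no swap)
  6 <= 58: advance i (no swap)
  33 <= 58: advance i (no swap)
  32 <= 58: advance i (no swap)
Place pivot at 5: [17, 53, 6, 33, 32, 58, 74, 62]

Partitioned: [17, 53, 6, 33, 32, 58, 74, 62]


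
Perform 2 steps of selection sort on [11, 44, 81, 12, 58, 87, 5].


Initial: [11, 44, 81, 12, 58, 87, 5]
Step 1: min=5 at 6
  Swap: [5, 44, 81, 12, 58, 87, 11]
Step 2: min=11 at 6
  Swap: [5, 11, 81, 12, 58, 87, 44]

After 2 steps: [5, 11, 81, 12, 58, 87, 44]


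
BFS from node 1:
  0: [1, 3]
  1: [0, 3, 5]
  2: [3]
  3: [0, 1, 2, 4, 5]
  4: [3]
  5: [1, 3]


Visit 1, enqueue [0, 3, 5]
Visit 0, enqueue []
Visit 3, enqueue [2, 4]
Visit 5, enqueue []
Visit 2, enqueue []
Visit 4, enqueue []

BFS order: [1, 0, 3, 5, 2, 4]


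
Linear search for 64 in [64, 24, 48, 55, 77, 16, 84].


i=0: 64==64 found!

Found at 0, 1 comps


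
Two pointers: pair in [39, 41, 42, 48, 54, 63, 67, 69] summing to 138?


lo=0(39)+hi=7(69)=108
lo=1(41)+hi=7(69)=110
lo=2(42)+hi=7(69)=111
lo=3(48)+hi=7(69)=117
lo=4(54)+hi=7(69)=123
lo=5(63)+hi=7(69)=132
lo=6(67)+hi=7(69)=136

No pair found


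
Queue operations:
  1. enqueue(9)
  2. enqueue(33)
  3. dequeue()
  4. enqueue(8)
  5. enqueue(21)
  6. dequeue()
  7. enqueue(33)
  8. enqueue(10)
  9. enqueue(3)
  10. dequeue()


enqueue(9) -> [9]
enqueue(33) -> [9, 33]
dequeue()->9, [33]
enqueue(8) -> [33, 8]
enqueue(21) -> [33, 8, 21]
dequeue()->33, [8, 21]
enqueue(33) -> [8, 21, 33]
enqueue(10) -> [8, 21, 33, 10]
enqueue(3) -> [8, 21, 33, 10, 3]
dequeue()->8, [21, 33, 10, 3]

Final queue: [21, 33, 10, 3]


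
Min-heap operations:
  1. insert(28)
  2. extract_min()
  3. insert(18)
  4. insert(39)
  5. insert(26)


insert(28) -> [28]
extract_min()->28, []
insert(18) -> [18]
insert(39) -> [18, 39]
insert(26) -> [18, 39, 26]

Final heap: [18, 39, 26]


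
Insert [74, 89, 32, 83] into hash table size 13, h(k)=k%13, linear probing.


Insert 74: h=9 -> slot 9
Insert 89: h=11 -> slot 11
Insert 32: h=6 -> slot 6
Insert 83: h=5 -> slot 5

Table: [None, None, None, None, None, 83, 32, None, None, 74, None, 89, None]


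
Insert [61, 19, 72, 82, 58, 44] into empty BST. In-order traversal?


Insert 61: root
Insert 19: L from 61
Insert 72: R from 61
Insert 82: R from 61 -> R from 72
Insert 58: L from 61 -> R from 19
Insert 44: L from 61 -> R from 19 -> L from 58

In-order: [19, 44, 58, 61, 72, 82]


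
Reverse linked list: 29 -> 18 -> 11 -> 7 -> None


Step 1: curr=29, set curr.next=prev(None) | reversed so far: 29
Step 2: curr=18, set curr.next=prev(29) | reversed so far: 18 -> 29
Step 3: curr=11, set curr.next=prev(18) | reversed so far: 11 -> 18 -> 29
Step 4: curr=7, set curr.next=prev(11) | reversed so far: 7 -> 11 -> 18 -> 29

7 -> 11 -> 18 -> 29 -> None


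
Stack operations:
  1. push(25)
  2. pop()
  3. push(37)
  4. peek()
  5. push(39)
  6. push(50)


push(25) -> [25]
pop()->25, []
push(37) -> [37]
peek()->37
push(39) -> [37, 39]
push(50) -> [37, 39, 50]

Final stack: [37, 39, 50]


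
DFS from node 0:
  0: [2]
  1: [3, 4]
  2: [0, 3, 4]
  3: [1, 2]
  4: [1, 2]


Visit 0, push [2]
Visit 2, push [4, 3]
Visit 3, push [1]
Visit 1, push [4]
Visit 4, push []

DFS order: [0, 2, 3, 1, 4]


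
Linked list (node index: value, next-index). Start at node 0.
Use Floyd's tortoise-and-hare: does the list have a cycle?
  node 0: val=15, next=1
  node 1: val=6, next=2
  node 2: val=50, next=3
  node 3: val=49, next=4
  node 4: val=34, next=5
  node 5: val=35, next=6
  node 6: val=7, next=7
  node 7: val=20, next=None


Floyd's tortoise (slow, +1) and hare (fast, +2):
  init: slow=0, fast=0
  step 1: slow=1, fast=2
  step 2: slow=2, fast=4
  step 3: slow=3, fast=6
  step 4: fast 6->7->None, no cycle

Cycle: no


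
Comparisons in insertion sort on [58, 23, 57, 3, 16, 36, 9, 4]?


Algorithm: insertion sort
Input: [58, 23, 57, 3, 16, 36, 9, 4]
Sorted: [3, 4, 9, 16, 23, 36, 57, 58]

26


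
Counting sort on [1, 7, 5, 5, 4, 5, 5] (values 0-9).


Input: [1, 7, 5, 5, 4, 5, 5]
Counts: [0, 1, 0, 0, 1, 4, 0, 1, 0, 0]

Sorted: [1, 4, 5, 5, 5, 5, 7]


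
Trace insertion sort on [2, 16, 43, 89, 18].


Initial: [2, 16, 43, 89, 18]
Insert 16: [2, 16, 43, 89, 18]
Insert 43: [2, 16, 43, 89, 18]
Insert 89: [2, 16, 43, 89, 18]
Insert 18: [2, 16, 18, 43, 89]

Sorted: [2, 16, 18, 43, 89]


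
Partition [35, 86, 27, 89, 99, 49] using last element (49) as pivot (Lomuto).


Pivot: 49
  35 <= 49: advance i (no swap)
  27 <= 49: swap -> [35, 27, 86, 89, 99, 49]
Place pivot at 2: [35, 27, 49, 89, 99, 86]

Partitioned: [35, 27, 49, 89, 99, 86]


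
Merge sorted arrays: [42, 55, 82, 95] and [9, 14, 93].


Take 9 from B
Take 14 from B
Take 42 from A
Take 55 from A
Take 82 from A
Take 93 from B

Merged: [9, 14, 42, 55, 82, 93, 95]


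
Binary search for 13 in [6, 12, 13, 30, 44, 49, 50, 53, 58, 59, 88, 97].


Step 1: lo=0, hi=11, mid=5, val=49
Step 2: lo=0, hi=4, mid=2, val=13

Found at index 2


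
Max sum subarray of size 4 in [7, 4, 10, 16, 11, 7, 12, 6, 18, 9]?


[0:4]: 37
[1:5]: 41
[2:6]: 44
[3:7]: 46
[4:8]: 36
[5:9]: 43
[6:10]: 45

Max: 46 at [3:7]


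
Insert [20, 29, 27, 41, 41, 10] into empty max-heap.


Insert 20: [20]
Insert 29: [29, 20]
Insert 27: [29, 20, 27]
Insert 41: [41, 29, 27, 20]
Insert 41: [41, 41, 27, 20, 29]
Insert 10: [41, 41, 27, 20, 29, 10]

Final heap: [41, 41, 27, 20, 29, 10]


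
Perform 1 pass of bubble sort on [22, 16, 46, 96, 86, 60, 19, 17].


Initial: [22, 16, 46, 96, 86, 60, 19, 17]
Pass 1: [16, 22, 46, 86, 60, 19, 17, 96] (5 swaps)

After 1 pass: [16, 22, 46, 86, 60, 19, 17, 96]


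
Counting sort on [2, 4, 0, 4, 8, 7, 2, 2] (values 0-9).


Input: [2, 4, 0, 4, 8, 7, 2, 2]
Counts: [1, 0, 3, 0, 2, 0, 0, 1, 1, 0]

Sorted: [0, 2, 2, 2, 4, 4, 7, 8]


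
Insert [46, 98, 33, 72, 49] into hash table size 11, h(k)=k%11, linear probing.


Insert 46: h=2 -> slot 2
Insert 98: h=10 -> slot 10
Insert 33: h=0 -> slot 0
Insert 72: h=6 -> slot 6
Insert 49: h=5 -> slot 5

Table: [33, None, 46, None, None, 49, 72, None, None, None, 98]


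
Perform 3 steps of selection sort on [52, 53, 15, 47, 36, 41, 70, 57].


Initial: [52, 53, 15, 47, 36, 41, 70, 57]
Step 1: min=15 at 2
  Swap: [15, 53, 52, 47, 36, 41, 70, 57]
Step 2: min=36 at 4
  Swap: [15, 36, 52, 47, 53, 41, 70, 57]
Step 3: min=41 at 5
  Swap: [15, 36, 41, 47, 53, 52, 70, 57]

After 3 steps: [15, 36, 41, 47, 53, 52, 70, 57]


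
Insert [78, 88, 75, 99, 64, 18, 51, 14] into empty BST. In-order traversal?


Insert 78: root
Insert 88: R from 78
Insert 75: L from 78
Insert 99: R from 78 -> R from 88
Insert 64: L from 78 -> L from 75
Insert 18: L from 78 -> L from 75 -> L from 64
Insert 51: L from 78 -> L from 75 -> L from 64 -> R from 18
Insert 14: L from 78 -> L from 75 -> L from 64 -> L from 18

In-order: [14, 18, 51, 64, 75, 78, 88, 99]


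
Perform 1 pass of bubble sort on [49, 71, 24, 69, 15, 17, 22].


Initial: [49, 71, 24, 69, 15, 17, 22]
Pass 1: [49, 24, 69, 15, 17, 22, 71] (5 swaps)

After 1 pass: [49, 24, 69, 15, 17, 22, 71]


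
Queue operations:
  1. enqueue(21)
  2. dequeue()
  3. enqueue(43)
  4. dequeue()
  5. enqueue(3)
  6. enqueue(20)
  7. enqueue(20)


enqueue(21) -> [21]
dequeue()->21, []
enqueue(43) -> [43]
dequeue()->43, []
enqueue(3) -> [3]
enqueue(20) -> [3, 20]
enqueue(20) -> [3, 20, 20]

Final queue: [3, 20, 20]


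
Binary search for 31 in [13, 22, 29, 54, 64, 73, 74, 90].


Step 1: lo=0, hi=7, mid=3, val=54
Step 2: lo=0, hi=2, mid=1, val=22
Step 3: lo=2, hi=2, mid=2, val=29

Not found


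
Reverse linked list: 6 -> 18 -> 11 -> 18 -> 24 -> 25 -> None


Step 1: curr=6, set curr.next=prev(None) | reversed so far: 6
Step 2: curr=18, set curr.next=prev(6) | reversed so far: 18 -> 6
Step 3: curr=11, set curr.next=prev(18) | reversed so far: 11 -> 18 -> 6
Step 4: curr=18, set curr.next=prev(11) | reversed so far: 18 -> 11 -> 18 -> 6
Step 5: curr=24, set curr.next=prev(18) | reversed so far: 24 -> 18 -> 11 -> 18 -> 6
Step 6: curr=25, set curr.next=prev(24) | reversed so far: 25 -> 24 -> 18 -> 11 -> 18 -> 6

25 -> 24 -> 18 -> 11 -> 18 -> 6 -> None


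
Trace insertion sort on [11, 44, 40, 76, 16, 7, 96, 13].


Initial: [11, 44, 40, 76, 16, 7, 96, 13]
Insert 44: [11, 44, 40, 76, 16, 7, 96, 13]
Insert 40: [11, 40, 44, 76, 16, 7, 96, 13]
Insert 76: [11, 40, 44, 76, 16, 7, 96, 13]
Insert 16: [11, 16, 40, 44, 76, 7, 96, 13]
Insert 7: [7, 11, 16, 40, 44, 76, 96, 13]
Insert 96: [7, 11, 16, 40, 44, 76, 96, 13]
Insert 13: [7, 11, 13, 16, 40, 44, 76, 96]

Sorted: [7, 11, 13, 16, 40, 44, 76, 96]


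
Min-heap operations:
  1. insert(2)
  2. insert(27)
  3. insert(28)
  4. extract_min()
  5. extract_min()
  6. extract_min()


insert(2) -> [2]
insert(27) -> [2, 27]
insert(28) -> [2, 27, 28]
extract_min()->2, [27, 28]
extract_min()->27, [28]
extract_min()->28, []

Final heap: []


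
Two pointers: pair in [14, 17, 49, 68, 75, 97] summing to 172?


lo=0(14)+hi=5(97)=111
lo=1(17)+hi=5(97)=114
lo=2(49)+hi=5(97)=146
lo=3(68)+hi=5(97)=165
lo=4(75)+hi=5(97)=172

Yes: 75+97=172


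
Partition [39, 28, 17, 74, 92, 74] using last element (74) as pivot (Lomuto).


Pivot: 74
  39 <= 74: advance i (no swap)
  28 <= 74: advance i (no swap)
  17 <= 74: advance i (no swap)
  74 <= 74: advance i (no swap)
Place pivot at 4: [39, 28, 17, 74, 74, 92]

Partitioned: [39, 28, 17, 74, 74, 92]


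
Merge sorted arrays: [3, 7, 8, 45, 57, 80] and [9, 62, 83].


Take 3 from A
Take 7 from A
Take 8 from A
Take 9 from B
Take 45 from A
Take 57 from A
Take 62 from B
Take 80 from A

Merged: [3, 7, 8, 9, 45, 57, 62, 80, 83]


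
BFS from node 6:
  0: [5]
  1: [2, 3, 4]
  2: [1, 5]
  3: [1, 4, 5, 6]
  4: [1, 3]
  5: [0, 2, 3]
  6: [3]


Visit 6, enqueue [3]
Visit 3, enqueue [1, 4, 5]
Visit 1, enqueue [2]
Visit 4, enqueue []
Visit 5, enqueue [0]
Visit 2, enqueue []
Visit 0, enqueue []

BFS order: [6, 3, 1, 4, 5, 2, 0]


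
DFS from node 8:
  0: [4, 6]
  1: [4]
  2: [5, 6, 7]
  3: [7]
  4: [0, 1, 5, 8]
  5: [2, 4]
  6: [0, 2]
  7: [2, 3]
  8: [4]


Visit 8, push [4]
Visit 4, push [5, 1, 0]
Visit 0, push [6]
Visit 6, push [2]
Visit 2, push [7, 5]
Visit 5, push []
Visit 7, push [3]
Visit 3, push []
Visit 1, push []

DFS order: [8, 4, 0, 6, 2, 5, 7, 3, 1]


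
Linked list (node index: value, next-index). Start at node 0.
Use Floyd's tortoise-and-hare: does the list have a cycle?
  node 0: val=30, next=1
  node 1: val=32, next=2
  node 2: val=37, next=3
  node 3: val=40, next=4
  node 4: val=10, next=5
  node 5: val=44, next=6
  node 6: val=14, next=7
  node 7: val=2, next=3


Floyd's tortoise (slow, +1) and hare (fast, +2):
  init: slow=0, fast=0
  step 1: slow=1, fast=2
  step 2: slow=2, fast=4
  step 3: slow=3, fast=6
  step 4: slow=4, fast=3
  step 5: slow=5, fast=5
  slow == fast at node 5: cycle detected

Cycle: yes


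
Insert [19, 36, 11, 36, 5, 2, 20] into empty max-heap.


Insert 19: [19]
Insert 36: [36, 19]
Insert 11: [36, 19, 11]
Insert 36: [36, 36, 11, 19]
Insert 5: [36, 36, 11, 19, 5]
Insert 2: [36, 36, 11, 19, 5, 2]
Insert 20: [36, 36, 20, 19, 5, 2, 11]

Final heap: [36, 36, 20, 19, 5, 2, 11]


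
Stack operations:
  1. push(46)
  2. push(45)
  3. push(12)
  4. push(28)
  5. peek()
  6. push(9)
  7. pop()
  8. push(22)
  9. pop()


push(46) -> [46]
push(45) -> [46, 45]
push(12) -> [46, 45, 12]
push(28) -> [46, 45, 12, 28]
peek()->28
push(9) -> [46, 45, 12, 28, 9]
pop()->9, [46, 45, 12, 28]
push(22) -> [46, 45, 12, 28, 22]
pop()->22, [46, 45, 12, 28]

Final stack: [46, 45, 12, 28]


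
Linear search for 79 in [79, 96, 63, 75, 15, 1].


i=0: 79==79 found!

Found at 0, 1 comps


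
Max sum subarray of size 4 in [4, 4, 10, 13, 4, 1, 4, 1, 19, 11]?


[0:4]: 31
[1:5]: 31
[2:6]: 28
[3:7]: 22
[4:8]: 10
[5:9]: 25
[6:10]: 35

Max: 35 at [6:10]


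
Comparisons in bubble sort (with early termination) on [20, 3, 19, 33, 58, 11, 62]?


Algorithm: bubble sort (with early termination)
Input: [20, 3, 19, 33, 58, 11, 62]
Sorted: [3, 11, 19, 20, 33, 58, 62]

20


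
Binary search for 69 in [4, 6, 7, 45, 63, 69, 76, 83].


Step 1: lo=0, hi=7, mid=3, val=45
Step 2: lo=4, hi=7, mid=5, val=69

Found at index 5


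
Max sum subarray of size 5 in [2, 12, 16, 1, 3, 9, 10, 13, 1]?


[0:5]: 34
[1:6]: 41
[2:7]: 39
[3:8]: 36
[4:9]: 36

Max: 41 at [1:6]


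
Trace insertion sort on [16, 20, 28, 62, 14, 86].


Initial: [16, 20, 28, 62, 14, 86]
Insert 20: [16, 20, 28, 62, 14, 86]
Insert 28: [16, 20, 28, 62, 14, 86]
Insert 62: [16, 20, 28, 62, 14, 86]
Insert 14: [14, 16, 20, 28, 62, 86]
Insert 86: [14, 16, 20, 28, 62, 86]

Sorted: [14, 16, 20, 28, 62, 86]


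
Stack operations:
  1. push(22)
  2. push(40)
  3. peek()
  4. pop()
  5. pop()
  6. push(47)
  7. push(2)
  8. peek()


push(22) -> [22]
push(40) -> [22, 40]
peek()->40
pop()->40, [22]
pop()->22, []
push(47) -> [47]
push(2) -> [47, 2]
peek()->2

Final stack: [47, 2]


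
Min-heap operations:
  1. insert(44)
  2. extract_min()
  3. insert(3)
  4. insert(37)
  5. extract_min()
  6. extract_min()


insert(44) -> [44]
extract_min()->44, []
insert(3) -> [3]
insert(37) -> [3, 37]
extract_min()->3, [37]
extract_min()->37, []

Final heap: []


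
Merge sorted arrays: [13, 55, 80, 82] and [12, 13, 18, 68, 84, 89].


Take 12 from B
Take 13 from A
Take 13 from B
Take 18 from B
Take 55 from A
Take 68 from B
Take 80 from A
Take 82 from A

Merged: [12, 13, 13, 18, 55, 68, 80, 82, 84, 89]


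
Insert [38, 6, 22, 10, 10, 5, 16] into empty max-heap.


Insert 38: [38]
Insert 6: [38, 6]
Insert 22: [38, 6, 22]
Insert 10: [38, 10, 22, 6]
Insert 10: [38, 10, 22, 6, 10]
Insert 5: [38, 10, 22, 6, 10, 5]
Insert 16: [38, 10, 22, 6, 10, 5, 16]

Final heap: [38, 10, 22, 6, 10, 5, 16]


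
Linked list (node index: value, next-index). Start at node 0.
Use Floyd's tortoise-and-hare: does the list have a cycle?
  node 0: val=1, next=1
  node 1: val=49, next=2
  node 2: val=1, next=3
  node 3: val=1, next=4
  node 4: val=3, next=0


Floyd's tortoise (slow, +1) and hare (fast, +2):
  init: slow=0, fast=0
  step 1: slow=1, fast=2
  step 2: slow=2, fast=4
  step 3: slow=3, fast=1
  step 4: slow=4, fast=3
  step 5: slow=0, fast=0
  slow == fast at node 0: cycle detected

Cycle: yes


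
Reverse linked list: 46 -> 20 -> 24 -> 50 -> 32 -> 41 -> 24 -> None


Step 1: curr=46, set curr.next=prev(None) | reversed so far: 46
Step 2: curr=20, set curr.next=prev(46) | reversed so far: 20 -> 46
Step 3: curr=24, set curr.next=prev(20) | reversed so far: 24 -> 20 -> 46
Step 4: curr=50, set curr.next=prev(24) | reversed so far: 50 -> 24 -> 20 -> 46
Step 5: curr=32, set curr.next=prev(50) | reversed so far: 32 -> 50 -> 24 -> 20 -> 46
Step 6: curr=41, set curr.next=prev(32) | reversed so far: 41 -> 32 -> 50 -> 24 -> 20 -> 46
Step 7: curr=24, set curr.next=prev(41) | reversed so far: 24 -> 41 -> 32 -> 50 -> 24 -> 20 -> 46

24 -> 41 -> 32 -> 50 -> 24 -> 20 -> 46 -> None


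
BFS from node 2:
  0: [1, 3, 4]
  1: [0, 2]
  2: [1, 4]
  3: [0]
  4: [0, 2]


Visit 2, enqueue [1, 4]
Visit 1, enqueue [0]
Visit 4, enqueue []
Visit 0, enqueue [3]
Visit 3, enqueue []

BFS order: [2, 1, 4, 0, 3]


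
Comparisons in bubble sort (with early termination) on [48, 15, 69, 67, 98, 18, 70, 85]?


Algorithm: bubble sort (with early termination)
Input: [48, 15, 69, 67, 98, 18, 70, 85]
Sorted: [15, 18, 48, 67, 69, 70, 85, 98]

25


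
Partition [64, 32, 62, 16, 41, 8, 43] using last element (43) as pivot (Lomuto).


Pivot: 43
  32 <= 43: swap -> [32, 64, 62, 16, 41, 8, 43]
  16 <= 43: swap -> [32, 16, 62, 64, 41, 8, 43]
  41 <= 43: swap -> [32, 16, 41, 64, 62, 8, 43]
  8 <= 43: swap -> [32, 16, 41, 8, 62, 64, 43]
Place pivot at 4: [32, 16, 41, 8, 43, 64, 62]

Partitioned: [32, 16, 41, 8, 43, 64, 62]


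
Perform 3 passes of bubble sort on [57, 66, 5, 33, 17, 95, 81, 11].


Initial: [57, 66, 5, 33, 17, 95, 81, 11]
Pass 1: [57, 5, 33, 17, 66, 81, 11, 95] (5 swaps)
Pass 2: [5, 33, 17, 57, 66, 11, 81, 95] (4 swaps)
Pass 3: [5, 17, 33, 57, 11, 66, 81, 95] (2 swaps)

After 3 passes: [5, 17, 33, 57, 11, 66, 81, 95]
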